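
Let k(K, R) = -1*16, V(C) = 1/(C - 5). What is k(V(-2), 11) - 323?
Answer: -339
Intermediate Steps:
V(C) = 1/(-5 + C)
k(K, R) = -16
k(V(-2), 11) - 323 = -16 - 323 = -339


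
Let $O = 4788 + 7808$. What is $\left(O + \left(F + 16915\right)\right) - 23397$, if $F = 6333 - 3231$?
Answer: $9216$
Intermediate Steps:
$F = 3102$ ($F = 6333 - 3231 = 3102$)
$O = 12596$
$\left(O + \left(F + 16915\right)\right) - 23397 = \left(12596 + \left(3102 + 16915\right)\right) - 23397 = \left(12596 + 20017\right) - 23397 = 32613 - 23397 = 9216$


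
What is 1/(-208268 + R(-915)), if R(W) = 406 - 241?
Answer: -1/208103 ≈ -4.8053e-6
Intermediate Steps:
R(W) = 165
1/(-208268 + R(-915)) = 1/(-208268 + 165) = 1/(-208103) = -1/208103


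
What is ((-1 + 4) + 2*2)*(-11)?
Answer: -77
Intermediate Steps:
((-1 + 4) + 2*2)*(-11) = (3 + 4)*(-11) = 7*(-11) = -77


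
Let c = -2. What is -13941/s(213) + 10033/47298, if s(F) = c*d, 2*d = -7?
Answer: -659311187/331086 ≈ -1991.4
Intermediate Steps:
d = -7/2 (d = (½)*(-7) = -7/2 ≈ -3.5000)
s(F) = 7 (s(F) = -2*(-7/2) = 7)
-13941/s(213) + 10033/47298 = -13941/7 + 10033/47298 = -659311187/331086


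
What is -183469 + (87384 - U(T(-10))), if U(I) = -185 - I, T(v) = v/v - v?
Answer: -95889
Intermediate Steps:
T(v) = 1 - v
-183469 + (87384 - U(T(-10))) = -183469 + (87384 - (-185 - (1 - 1*(-10)))) = -183469 + (87384 - (-185 - (1 + 10))) = -183469 + (87384 - (-185 - 1*11)) = -183469 + (87384 - (-185 - 11)) = -183469 + (87384 - 1*(-196)) = -183469 + (87384 + 196) = -183469 + 87580 = -95889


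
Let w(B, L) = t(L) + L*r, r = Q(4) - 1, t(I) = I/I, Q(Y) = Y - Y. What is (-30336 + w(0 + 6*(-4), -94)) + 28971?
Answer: -1270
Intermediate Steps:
Q(Y) = 0
t(I) = 1
r = -1 (r = 0 - 1 = -1)
w(B, L) = 1 - L (w(B, L) = 1 + L*(-1) = 1 - L)
(-30336 + w(0 + 6*(-4), -94)) + 28971 = (-30336 + (1 - 1*(-94))) + 28971 = (-30336 + (1 + 94)) + 28971 = (-30336 + 95) + 28971 = -30241 + 28971 = -1270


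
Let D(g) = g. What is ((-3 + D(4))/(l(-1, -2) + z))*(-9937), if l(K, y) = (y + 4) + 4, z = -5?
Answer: -9937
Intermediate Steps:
l(K, y) = 8 + y (l(K, y) = (4 + y) + 4 = 8 + y)
((-3 + D(4))/(l(-1, -2) + z))*(-9937) = ((-3 + 4)/((8 - 2) - 5))*(-9937) = (1/(6 - 5))*(-9937) = (1/1)*(-9937) = (1*1)*(-9937) = 1*(-9937) = -9937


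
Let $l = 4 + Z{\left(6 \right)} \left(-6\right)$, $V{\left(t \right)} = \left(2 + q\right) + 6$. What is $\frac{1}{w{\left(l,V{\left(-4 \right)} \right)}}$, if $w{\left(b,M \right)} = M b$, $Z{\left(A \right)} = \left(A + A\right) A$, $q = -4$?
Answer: $- \frac{1}{1712} \approx -0.00058411$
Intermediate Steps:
$Z{\left(A \right)} = 2 A^{2}$ ($Z{\left(A \right)} = 2 A A = 2 A^{2}$)
$V{\left(t \right)} = 4$ ($V{\left(t \right)} = \left(2 - 4\right) + 6 = -2 + 6 = 4$)
$l = -428$ ($l = 4 + 2 \cdot 6^{2} \left(-6\right) = 4 + 2 \cdot 36 \left(-6\right) = 4 + 72 \left(-6\right) = 4 - 432 = -428$)
$\frac{1}{w{\left(l,V{\left(-4 \right)} \right)}} = \frac{1}{4 \left(-428\right)} = \frac{1}{-1712} = - \frac{1}{1712}$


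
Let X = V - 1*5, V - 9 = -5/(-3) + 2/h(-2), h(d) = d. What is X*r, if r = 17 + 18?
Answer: 490/3 ≈ 163.33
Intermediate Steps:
V = 29/3 (V = 9 + (-5/(-3) + 2/(-2)) = 9 + (-5*(-1/3) + 2*(-1/2)) = 9 + (5/3 - 1) = 9 + 2/3 = 29/3 ≈ 9.6667)
X = 14/3 (X = 29/3 - 1*5 = 29/3 - 5 = 14/3 ≈ 4.6667)
r = 35
X*r = (14/3)*35 = 490/3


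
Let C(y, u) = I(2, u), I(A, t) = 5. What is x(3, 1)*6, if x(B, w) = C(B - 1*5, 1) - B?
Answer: 12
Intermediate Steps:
C(y, u) = 5
x(B, w) = 5 - B
x(3, 1)*6 = (5 - 1*3)*6 = (5 - 3)*6 = 2*6 = 12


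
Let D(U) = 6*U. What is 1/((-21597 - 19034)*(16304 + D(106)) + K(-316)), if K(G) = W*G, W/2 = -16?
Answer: -1/688279028 ≈ -1.4529e-9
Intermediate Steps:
W = -32 (W = 2*(-16) = -32)
K(G) = -32*G
1/((-21597 - 19034)*(16304 + D(106)) + K(-316)) = 1/((-21597 - 19034)*(16304 + 6*106) - 32*(-316)) = 1/(-40631*(16304 + 636) + 10112) = 1/(-40631*16940 + 10112) = 1/(-688289140 + 10112) = 1/(-688279028) = -1/688279028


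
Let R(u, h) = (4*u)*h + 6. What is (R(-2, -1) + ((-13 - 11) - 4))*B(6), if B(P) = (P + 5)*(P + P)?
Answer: -1848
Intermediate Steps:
B(P) = 2*P*(5 + P) (B(P) = (5 + P)*(2*P) = 2*P*(5 + P))
R(u, h) = 6 + 4*h*u (R(u, h) = 4*h*u + 6 = 6 + 4*h*u)
(R(-2, -1) + ((-13 - 11) - 4))*B(6) = ((6 + 4*(-1)*(-2)) + ((-13 - 11) - 4))*(2*6*(5 + 6)) = ((6 + 8) + (-24 - 4))*(2*6*11) = (14 - 28)*132 = -14*132 = -1848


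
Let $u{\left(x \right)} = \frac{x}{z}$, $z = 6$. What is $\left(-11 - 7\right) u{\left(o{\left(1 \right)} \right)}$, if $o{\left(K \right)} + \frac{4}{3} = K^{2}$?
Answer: $1$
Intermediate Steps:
$o{\left(K \right)} = - \frac{4}{3} + K^{2}$
$u{\left(x \right)} = \frac{x}{6}$
$\left(-11 - 7\right) u{\left(o{\left(1 \right)} \right)} = \left(-11 - 7\right) \frac{- \frac{4}{3} + 1^{2}}{6} = - 18 \frac{- \frac{4}{3} + 1}{6} = - 18 \cdot \frac{1}{6} \left(- \frac{1}{3}\right) = \left(-18\right) \left(- \frac{1}{18}\right) = 1$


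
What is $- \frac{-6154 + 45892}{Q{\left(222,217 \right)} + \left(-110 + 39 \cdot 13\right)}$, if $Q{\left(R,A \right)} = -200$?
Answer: $- \frac{39738}{197} \approx -201.72$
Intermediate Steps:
$- \frac{-6154 + 45892}{Q{\left(222,217 \right)} + \left(-110 + 39 \cdot 13\right)} = - \frac{-6154 + 45892}{-200 + \left(-110 + 39 \cdot 13\right)} = - \frac{39738}{-200 + \left(-110 + 507\right)} = - \frac{39738}{-200 + 397} = - \frac{39738}{197}$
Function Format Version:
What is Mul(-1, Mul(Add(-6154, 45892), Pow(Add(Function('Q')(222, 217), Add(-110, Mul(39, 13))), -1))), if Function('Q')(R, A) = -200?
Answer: Rational(-39738, 197) ≈ -201.72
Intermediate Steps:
Mul(-1, Mul(Add(-6154, 45892), Pow(Add(Function('Q')(222, 217), Add(-110, Mul(39, 13))), -1))) = Mul(-1, Mul(Add(-6154, 45892), Pow(Add(-200, Add(-110, Mul(39, 13))), -1))) = Mul(-1, Mul(39738, Pow(Add(-200, Add(-110, 507)), -1))) = Mul(-1, Mul(39738, Pow(Add(-200, 397), -1))) = Mul(-1, Mul(39738, Pow(197, -1))) = Mul(-1, Mul(39738, Rational(1, 197))) = Mul(-1, Rational(39738, 197)) = Rational(-39738, 197)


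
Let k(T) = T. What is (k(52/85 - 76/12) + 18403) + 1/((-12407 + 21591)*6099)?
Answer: 87591712100117/4761123360 ≈ 18397.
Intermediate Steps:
(k(52/85 - 76/12) + 18403) + 1/((-12407 + 21591)*6099) = ((52/85 - 76/12) + 18403) + 1/((-12407 + 21591)*6099) = ((52*(1/85) - 76*1/12) + 18403) + (1/6099)/9184 = ((52/85 - 19/3) + 18403) + (1/9184)*(1/6099) = (-1459/255 + 18403) + 1/56013216 = 4691306/255 + 1/56013216 = 87591712100117/4761123360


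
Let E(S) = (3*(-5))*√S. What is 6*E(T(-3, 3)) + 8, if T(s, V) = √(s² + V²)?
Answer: 8 - 90*2^(¼)*√3 ≈ -177.38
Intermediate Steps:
T(s, V) = √(V² + s²)
E(S) = -15*√S
6*E(T(-3, 3)) + 8 = 6*(-15*(3² + (-3)²)^(¼)) + 8 = 6*(-15*(9 + 9)^(¼)) + 8 = 6*(-15*2^(¼)*√3) + 8 = -90*2^(¼)*√3 + 8 = 8 - 90*2^(¼)*√3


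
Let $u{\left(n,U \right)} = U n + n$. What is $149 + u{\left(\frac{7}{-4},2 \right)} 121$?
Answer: $- \frac{1945}{4} \approx -486.25$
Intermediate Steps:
$u{\left(n,U \right)} = n + U n$
$149 + u{\left(\frac{7}{-4},2 \right)} 121 = 149 + \frac{7}{-4} \left(1 + 2\right) 121 = 149 + 7 \left(- \frac{1}{4}\right) 3 \cdot 121 = 149 + \left(- \frac{7}{4}\right) 3 \cdot 121 = 149 - \frac{2541}{4} = - \frac{1945}{4}$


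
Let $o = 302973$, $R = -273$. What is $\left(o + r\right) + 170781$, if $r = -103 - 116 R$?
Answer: $505319$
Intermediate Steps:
$r = 31565$ ($r = -103 - -31668 = -103 + 31668 = 31565$)
$\left(o + r\right) + 170781 = \left(302973 + 31565\right) + 170781 = 334538 + 170781 = 505319$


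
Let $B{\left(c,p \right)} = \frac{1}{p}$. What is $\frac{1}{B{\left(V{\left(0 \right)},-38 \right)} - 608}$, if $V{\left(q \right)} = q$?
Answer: $- \frac{38}{23105} \approx -0.0016447$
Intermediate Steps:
$\frac{1}{B{\left(V{\left(0 \right)},-38 \right)} - 608} = \frac{1}{\frac{1}{-38} - 608} = \frac{1}{- \frac{1}{38} - 608} = \frac{1}{- \frac{23105}{38}} = - \frac{38}{23105}$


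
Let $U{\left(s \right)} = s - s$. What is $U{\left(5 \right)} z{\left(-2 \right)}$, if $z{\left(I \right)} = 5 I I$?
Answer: $0$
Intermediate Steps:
$z{\left(I \right)} = 5 I^{2}$
$U{\left(s \right)} = 0$
$U{\left(5 \right)} z{\left(-2 \right)} = 0 \cdot 5 \left(-2\right)^{2} = 0 \cdot 5 \cdot 4 = 0 \cdot 20 = 0$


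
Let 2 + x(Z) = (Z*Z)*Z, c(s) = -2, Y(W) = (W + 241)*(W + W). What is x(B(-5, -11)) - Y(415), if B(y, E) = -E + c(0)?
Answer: -543753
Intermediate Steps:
Y(W) = 2*W*(241 + W) (Y(W) = (241 + W)*(2*W) = 2*W*(241 + W))
B(y, E) = -2 - E (B(y, E) = -E - 2 = -2 - E)
x(Z) = -2 + Z³ (x(Z) = -2 + (Z*Z)*Z = -2 + Z²*Z = -2 + Z³)
x(B(-5, -11)) - Y(415) = (-2 + (-2 - 1*(-11))³) - 2*415*(241 + 415) = (-2 + (-2 + 11)³) - 2*415*656 = (-2 + 9³) - 1*544480 = (-2 + 729) - 544480 = 727 - 544480 = -543753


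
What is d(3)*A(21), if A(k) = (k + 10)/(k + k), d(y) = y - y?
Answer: 0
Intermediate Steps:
d(y) = 0
A(k) = (10 + k)/(2*k) (A(k) = (10 + k)/((2*k)) = (10 + k)*(1/(2*k)) = (10 + k)/(2*k))
d(3)*A(21) = 0*((½)*(10 + 21)/21) = 0*((½)*(1/21)*31) = 0*(31/42) = 0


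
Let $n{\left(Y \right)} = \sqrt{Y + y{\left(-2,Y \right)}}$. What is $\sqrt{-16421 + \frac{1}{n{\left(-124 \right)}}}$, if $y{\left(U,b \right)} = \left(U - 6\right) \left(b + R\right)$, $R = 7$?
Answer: $\frac{\sqrt{-2706771956 + 406 \sqrt{203}}}{406} \approx 128.14 i$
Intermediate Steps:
$y{\left(U,b \right)} = \left(-6 + U\right) \left(7 + b\right)$ ($y{\left(U,b \right)} = \left(U - 6\right) \left(b + 7\right) = \left(-6 + U\right) \left(7 + b\right)$)
$n{\left(Y \right)} = \sqrt{-56 - 7 Y}$ ($n{\left(Y \right)} = \sqrt{Y - \left(56 + 8 Y\right)} = \sqrt{-56 - 7 Y}$)
$\sqrt{-16421 + \frac{1}{n{\left(-124 \right)}}} = \sqrt{-16421 + \frac{1}{\sqrt{-56 - -868}}} = \sqrt{-16421 + \frac{1}{\sqrt{-56 + 868}}} = \sqrt{-16421 + \frac{1}{\sqrt{812}}} = \sqrt{-16421 + \frac{1}{2 \sqrt{203}}} = \sqrt{-16421 + \frac{\sqrt{203}}{406}}$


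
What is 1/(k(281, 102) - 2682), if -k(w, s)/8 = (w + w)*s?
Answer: -1/461274 ≈ -2.1679e-6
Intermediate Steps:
k(w, s) = -16*s*w (k(w, s) = -8*(w + w)*s = -8*2*w*s = -16*s*w)
1/(k(281, 102) - 2682) = 1/(-16*102*281 - 2682) = 1/(-458592 - 2682) = 1/(-461274) = -1/461274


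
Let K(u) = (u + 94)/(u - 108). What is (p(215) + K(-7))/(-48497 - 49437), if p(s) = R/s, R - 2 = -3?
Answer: 1882/242141815 ≈ 7.7723e-6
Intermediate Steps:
R = -1 (R = 2 - 3 = -1)
K(u) = (94 + u)/(-108 + u)
p(s) = -1/s
(p(215) + K(-7))/(-48497 - 49437) = (-1/215 + (94 - 7)/(-108 - 7))/(-48497 - 49437) = (-1*1/215 + 87/(-115))/(-97934) = (-1/215 - 1/115*87)*(-1/97934) = (-1/215 - 87/115)*(-1/97934) = -3764/4945*(-1/97934) = 1882/242141815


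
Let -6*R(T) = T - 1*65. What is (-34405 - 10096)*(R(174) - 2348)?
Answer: 631780697/6 ≈ 1.0530e+8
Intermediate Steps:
R(T) = 65/6 - T/6 (R(T) = -(T - 1*65)/6 = -(T - 65)/6 = -(-65 + T)/6 = 65/6 - T/6)
(-34405 - 10096)*(R(174) - 2348) = (-34405 - 10096)*((65/6 - ⅙*174) - 2348) = -44501*((65/6 - 29) - 2348) = -44501*(-109/6 - 2348) = -44501*(-14197/6) = 631780697/6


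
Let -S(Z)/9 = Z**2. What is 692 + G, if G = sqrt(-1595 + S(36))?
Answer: 692 + I*sqrt(13259) ≈ 692.0 + 115.15*I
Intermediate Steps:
S(Z) = -9*Z**2
G = I*sqrt(13259) (G = sqrt(-1595 - 9*36**2) = sqrt(-1595 - 9*1296) = sqrt(-1595 - 11664) = sqrt(-13259) = I*sqrt(13259) ≈ 115.15*I)
692 + G = 692 + I*sqrt(13259)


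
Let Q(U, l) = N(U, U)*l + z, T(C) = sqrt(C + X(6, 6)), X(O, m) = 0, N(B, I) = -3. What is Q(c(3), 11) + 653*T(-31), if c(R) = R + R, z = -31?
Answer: -64 + 653*I*sqrt(31) ≈ -64.0 + 3635.8*I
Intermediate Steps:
c(R) = 2*R
T(C) = sqrt(C) (T(C) = sqrt(C + 0) = sqrt(C))
Q(U, l) = -31 - 3*l (Q(U, l) = -3*l - 31 = -31 - 3*l)
Q(c(3), 11) + 653*T(-31) = (-31 - 3*11) + 653*sqrt(-31) = (-31 - 33) + 653*(I*sqrt(31)) = -64 + 653*I*sqrt(31)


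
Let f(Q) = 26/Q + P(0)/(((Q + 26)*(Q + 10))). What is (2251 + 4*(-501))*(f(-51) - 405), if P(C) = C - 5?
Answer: -1047195032/10455 ≈ -1.0016e+5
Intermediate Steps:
P(C) = -5 + C
f(Q) = 26/Q - 5/((10 + Q)*(26 + Q)) (f(Q) = 26/Q + (-5 + 0)/(((Q + 26)*(Q + 10))) = 26/Q - 5*1/((10 + Q)*(26 + Q)) = 26/Q - 5/((10 + Q)*(26 + Q)))
(2251 + 4*(-501))*(f(-51) - 405) = (2251 + 4*(-501))*((6760 + 26*(-51)² + 931*(-51))/((-51)*(260 + (-51)² + 36*(-51))) - 405) = (2251 - 2004)*(-(6760 + 26*2601 - 47481)/(51*(260 + 2601 - 1836)) - 405) = 247*(-1/51*(6760 + 67626 - 47481)/1025 - 405) = 247*(-1/51*1/1025*26905 - 405) = 247*(-5381/10455 - 405) = 247*(-4239656/10455) = -1047195032/10455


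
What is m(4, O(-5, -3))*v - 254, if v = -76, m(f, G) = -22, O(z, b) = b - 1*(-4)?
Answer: 1418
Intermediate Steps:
O(z, b) = 4 + b (O(z, b) = b + 4 = 4 + b)
m(4, O(-5, -3))*v - 254 = -22*(-76) - 254 = 1672 - 254 = 1418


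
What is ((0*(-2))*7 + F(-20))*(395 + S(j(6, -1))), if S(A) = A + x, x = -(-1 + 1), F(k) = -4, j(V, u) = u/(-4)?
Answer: -1581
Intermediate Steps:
j(V, u) = -u/4 (j(V, u) = u*(-¼) = -u/4)
x = 0 (x = -1*0 = 0)
S(A) = A (S(A) = A + 0 = A)
((0*(-2))*7 + F(-20))*(395 + S(j(6, -1))) = ((0*(-2))*7 - 4)*(395 - ¼*(-1)) = (0*7 - 4)*(395 + ¼) = (0 - 4)*(1581/4) = -4*1581/4 = -1581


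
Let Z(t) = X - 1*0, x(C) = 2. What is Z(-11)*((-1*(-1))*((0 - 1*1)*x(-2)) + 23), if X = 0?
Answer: 0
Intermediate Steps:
Z(t) = 0 (Z(t) = 0 - 1*0 = 0 + 0 = 0)
Z(-11)*((-1*(-1))*((0 - 1*1)*x(-2)) + 23) = 0*((-1*(-1))*((0 - 1*1)*2) + 23) = 0*(1*((0 - 1)*2) + 23) = 0*(1*(-1*2) + 23) = 0*(1*(-2) + 23) = 0*(-2 + 23) = 0*21 = 0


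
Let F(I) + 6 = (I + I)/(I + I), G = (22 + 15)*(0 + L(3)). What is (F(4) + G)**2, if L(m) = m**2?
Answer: 107584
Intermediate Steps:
G = 333 (G = (22 + 15)*(0 + 3**2) = 37*(0 + 9) = 37*9 = 333)
F(I) = -5 (F(I) = -6 + (I + I)/(I + I) = -6 + (2*I)/((2*I)) = -6 + (2*I)*(1/(2*I)) = -6 + 1 = -5)
(F(4) + G)**2 = (-5 + 333)**2 = 328**2 = 107584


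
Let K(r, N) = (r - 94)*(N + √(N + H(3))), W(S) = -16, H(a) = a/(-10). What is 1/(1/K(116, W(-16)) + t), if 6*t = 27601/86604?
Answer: 91589468801688/4621183891067 + 30307144032*I*√1630/4621183891067 ≈ 19.819 + 0.26478*I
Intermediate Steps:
H(a) = -a/10 (H(a) = a*(-⅒) = -a/10)
K(r, N) = (-94 + r)*(N + √(-3/10 + N)) (K(r, N) = (r - 94)*(N + √(N - ⅒*3)) = (-94 + r)*(N + √(N - 3/10)) = (-94 + r)*(N + √(-3/10 + N)))
t = 3943/74232 (t = (27601/86604)/6 = (27601*(1/86604))/6 = (⅙)*(3943/12372) = 3943/74232 ≈ 0.053117)
1/(1/K(116, W(-16)) + t) = 1/(1/(-94*(-16) - 47*√(-30 + 100*(-16))/5 - 16*116 + (⅒)*116*√(-30 + 100*(-16))) + 3943/74232) = 1/(1/(1504 - 47*√(-30 - 1600)/5 - 1856 + (⅒)*116*√(-30 - 1600)) + 3943/74232) = 1/(1/(1504 - 47*I*√1630/5 - 1856 + (⅒)*116*√(-1630)) + 3943/74232) = 1/(1/(1504 - 47*I*√1630/5 - 1856 + (⅒)*116*(I*√1630)) + 3943/74232) = 1/(1/(1504 - 47*I*√1630/5 - 1856 + 58*I*√1630/5) + 3943/74232) = 1/(1/(-352 + 11*I*√1630/5) + 3943/74232) = 1/(3943/74232 + 1/(-352 + 11*I*√1630/5))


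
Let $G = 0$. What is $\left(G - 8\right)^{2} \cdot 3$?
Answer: $192$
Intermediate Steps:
$\left(G - 8\right)^{2} \cdot 3 = \left(0 - 8\right)^{2} \cdot 3 = \left(-8\right)^{2} \cdot 3 = 64 \cdot 3 = 192$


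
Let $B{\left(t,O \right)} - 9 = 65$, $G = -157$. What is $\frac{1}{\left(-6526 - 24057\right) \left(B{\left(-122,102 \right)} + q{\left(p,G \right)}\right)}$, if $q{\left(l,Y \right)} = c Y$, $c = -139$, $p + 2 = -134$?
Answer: $- \frac{1}{669675951} \approx -1.4933 \cdot 10^{-9}$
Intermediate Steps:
$p = -136$ ($p = -2 - 134 = -136$)
$B{\left(t,O \right)} = 74$ ($B{\left(t,O \right)} = 9 + 65 = 74$)
$q{\left(l,Y \right)} = - 139 Y$
$\frac{1}{\left(-6526 - 24057\right) \left(B{\left(-122,102 \right)} + q{\left(p,G \right)}\right)} = \frac{1}{\left(-6526 - 24057\right) \left(74 - -21823\right)} = \frac{1}{\left(-30583\right) \left(74 + 21823\right)} = \frac{1}{\left(-30583\right) 21897} = \frac{1}{-669675951} = - \frac{1}{669675951}$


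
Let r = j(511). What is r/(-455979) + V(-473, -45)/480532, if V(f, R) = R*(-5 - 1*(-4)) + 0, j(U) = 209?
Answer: -79912133/219112500828 ≈ -0.00036471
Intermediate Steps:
V(f, R) = -R (V(f, R) = R*(-5 + 4) + 0 = R*(-1) + 0 = -R + 0 = -R)
r = 209
r/(-455979) + V(-473, -45)/480532 = 209/(-455979) - 1*(-45)/480532 = 209*(-1/455979) + 45*(1/480532) = -209/455979 + 45/480532 = -79912133/219112500828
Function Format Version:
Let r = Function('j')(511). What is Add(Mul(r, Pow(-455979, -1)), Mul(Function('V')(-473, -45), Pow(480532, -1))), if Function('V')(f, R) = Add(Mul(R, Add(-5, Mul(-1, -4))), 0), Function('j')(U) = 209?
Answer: Rational(-79912133, 219112500828) ≈ -0.00036471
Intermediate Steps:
Function('V')(f, R) = Mul(-1, R) (Function('V')(f, R) = Add(Mul(R, Add(-5, 4)), 0) = Add(Mul(R, -1), 0) = Add(Mul(-1, R), 0) = Mul(-1, R))
r = 209
Add(Mul(r, Pow(-455979, -1)), Mul(Function('V')(-473, -45), Pow(480532, -1))) = Add(Mul(209, Pow(-455979, -1)), Mul(Mul(-1, -45), Pow(480532, -1))) = Add(Mul(209, Rational(-1, 455979)), Mul(45, Rational(1, 480532))) = Add(Rational(-209, 455979), Rational(45, 480532)) = Rational(-79912133, 219112500828)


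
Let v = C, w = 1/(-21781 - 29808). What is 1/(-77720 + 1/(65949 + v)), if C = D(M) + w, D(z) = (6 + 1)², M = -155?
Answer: -3404770821/264618788156531 ≈ -1.2867e-5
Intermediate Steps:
D(z) = 49 (D(z) = 7² = 49)
w = -1/51589 (w = 1/(-51589) = -1/51589 ≈ -1.9384e-5)
C = 2527860/51589 (C = 49 - 1/51589 = 2527860/51589 ≈ 49.000)
v = 2527860/51589 ≈ 49.000
1/(-77720 + 1/(65949 + v)) = 1/(-77720 + 1/(65949 + 2527860/51589)) = 1/(-77720 + 1/(3404770821/51589)) = 1/(-77720 + 51589/3404770821) = 1/(-264618788156531/3404770821) = -3404770821/264618788156531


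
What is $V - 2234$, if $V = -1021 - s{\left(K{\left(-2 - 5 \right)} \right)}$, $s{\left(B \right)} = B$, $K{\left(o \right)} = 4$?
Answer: $-3259$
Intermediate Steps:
$V = -1025$ ($V = -1021 - 4 = -1025$)
$V - 2234 = -1025 - 2234 = -3259$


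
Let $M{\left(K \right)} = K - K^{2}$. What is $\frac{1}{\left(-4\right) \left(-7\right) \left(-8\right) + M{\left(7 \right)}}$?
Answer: $- \frac{1}{266} \approx -0.0037594$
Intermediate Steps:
$\frac{1}{\left(-4\right) \left(-7\right) \left(-8\right) + M{\left(7 \right)}} = \frac{1}{\left(-4\right) \left(-7\right) \left(-8\right) + 7 \left(1 - 7\right)} = \frac{1}{28 \left(-8\right) + 7 \left(1 - 7\right)} = \frac{1}{-224 + 7 \left(-6\right)} = \frac{1}{-224 - 42} = \frac{1}{-266} = - \frac{1}{266}$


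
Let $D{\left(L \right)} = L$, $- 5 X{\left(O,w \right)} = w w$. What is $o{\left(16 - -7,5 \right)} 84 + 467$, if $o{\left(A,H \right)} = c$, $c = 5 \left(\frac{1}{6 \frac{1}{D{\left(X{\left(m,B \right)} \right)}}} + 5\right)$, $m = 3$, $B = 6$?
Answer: $2063$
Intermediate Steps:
$X{\left(O,w \right)} = - \frac{w^{2}}{5}$ ($X{\left(O,w \right)} = - \frac{w w}{5} = - \frac{w^{2}}{5}$)
$c = 19$ ($c = 5 \left(\frac{1}{6 \frac{1}{\left(- \frac{1}{5}\right) 6^{2}}} + 5\right) = 5 \left(\frac{1}{6 \frac{1}{\left(- \frac{1}{5}\right) 36}} + 5\right) = 5 \left(\frac{1}{6 \frac{1}{- \frac{36}{5}}} + 5\right) = 5 \left(\frac{1}{6 \left(- \frac{5}{36}\right)} + 5\right) = 5 \left(\frac{1}{- \frac{5}{6}} + 5\right) = 5 \left(- \frac{6}{5} + 5\right) = 5 \cdot \frac{19}{5} = 19$)
$o{\left(A,H \right)} = 19$
$o{\left(16 - -7,5 \right)} 84 + 467 = 19 \cdot 84 + 467 = 1596 + 467 = 2063$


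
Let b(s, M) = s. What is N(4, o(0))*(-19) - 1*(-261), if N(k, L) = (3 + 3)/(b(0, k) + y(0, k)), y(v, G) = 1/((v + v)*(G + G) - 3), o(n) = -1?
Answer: 603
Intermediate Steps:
y(v, G) = 1/(-3 + 4*G*v) (y(v, G) = 1/((2*v)*(2*G) - 3) = 1/(4*G*v - 3) = 1/(-3 + 4*G*v))
N(k, L) = -18 (N(k, L) = (3 + 3)/(0 + 1/(-3 + 4*k*0)) = 6/(0 + 1/(-3 + 0)) = 6/(0 + 1/(-3)) = 6/(0 - 1/3) = 6/(-1/3) = 6*(-3) = -18)
N(4, o(0))*(-19) - 1*(-261) = -18*(-19) - 1*(-261) = 342 + 261 = 603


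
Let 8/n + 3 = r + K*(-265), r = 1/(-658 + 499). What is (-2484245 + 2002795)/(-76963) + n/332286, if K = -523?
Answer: 587553274708687306/93924317541071681 ≈ 6.2556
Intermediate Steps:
r = -1/159 (r = 1/(-159) = -1/159 ≈ -0.0062893)
n = 1272/22036127 (n = 8/(-3 + (-1/159 - 523*(-265))) = 8/(-3 + (-1/159 + 138595)) = 8/(-3 + 22036604/159) = 8/(22036127/159) = 8*(159/22036127) = 1272/22036127 ≈ 5.7723e-5)
(-2484245 + 2002795)/(-76963) + n/332286 = (-2484245 + 2002795)/(-76963) + (1272/22036127)/332286 = -481450*(-1/76963) + (1272/22036127)*(1/332286) = 481450/76963 + 212/1220382749387 = 587553274708687306/93924317541071681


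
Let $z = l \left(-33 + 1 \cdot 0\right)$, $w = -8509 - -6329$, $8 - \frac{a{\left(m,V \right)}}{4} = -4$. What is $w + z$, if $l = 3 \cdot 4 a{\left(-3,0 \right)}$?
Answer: $-21188$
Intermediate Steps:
$a{\left(m,V \right)} = 48$ ($a{\left(m,V \right)} = 32 - -16 = 32 + 16 = 48$)
$w = -2180$ ($w = -8509 + 6329 = -2180$)
$l = 576$ ($l = 3 \cdot 4 \cdot 48 = 12 \cdot 48 = 576$)
$z = -19008$ ($z = 576 \left(-33 + 1 \cdot 0\right) = 576 \left(-33 + 0\right) = 576 \left(-33\right) = -19008$)
$w + z = -2180 - 19008 = -21188$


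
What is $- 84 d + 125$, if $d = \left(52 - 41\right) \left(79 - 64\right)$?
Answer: $-13735$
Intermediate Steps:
$d = 165$ ($d = 11 \cdot 15 = 165$)
$- 84 d + 125 = \left(-84\right) 165 + 125 = -13860 + 125 = -13735$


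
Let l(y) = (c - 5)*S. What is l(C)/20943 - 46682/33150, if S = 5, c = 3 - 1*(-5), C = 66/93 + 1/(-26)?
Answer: -245642/174525 ≈ -1.4075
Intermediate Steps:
C = 541/806 (C = 66*(1/93) + 1*(-1/26) = 22/31 - 1/26 = 541/806 ≈ 0.67122)
c = 8 (c = 3 + 5 = 8)
l(y) = 15 (l(y) = (8 - 5)*5 = 3*5 = 15)
l(C)/20943 - 46682/33150 = 15/20943 - 46682/33150 = 15*(1/20943) - 46682*1/33150 = 5/6981 - 1373/975 = -245642/174525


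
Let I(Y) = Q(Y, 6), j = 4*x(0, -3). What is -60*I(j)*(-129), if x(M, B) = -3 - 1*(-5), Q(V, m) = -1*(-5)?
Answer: 38700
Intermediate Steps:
Q(V, m) = 5
x(M, B) = 2 (x(M, B) = -3 + 5 = 2)
j = 8 (j = 4*2 = 8)
I(Y) = 5
-60*I(j)*(-129) = -60*5*(-129) = -300*(-129) = 38700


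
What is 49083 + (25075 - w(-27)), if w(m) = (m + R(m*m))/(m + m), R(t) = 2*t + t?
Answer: 74198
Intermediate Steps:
R(t) = 3*t
w(m) = (m + 3*m**2)/(2*m) (w(m) = (m + 3*(m*m))/(m + m) = (m + 3*m**2)/((2*m)) = (m + 3*m**2)*(1/(2*m)) = (m + 3*m**2)/(2*m))
49083 + (25075 - w(-27)) = 49083 + (25075 - (1/2 + (3/2)*(-27))) = 49083 + (25075 - (1/2 - 81/2)) = 49083 + (25075 - 1*(-40)) = 49083 + (25075 + 40) = 49083 + 25115 = 74198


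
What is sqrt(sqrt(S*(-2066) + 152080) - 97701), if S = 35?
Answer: sqrt(-97701 + sqrt(79770)) ≈ 312.12*I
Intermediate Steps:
sqrt(sqrt(S*(-2066) + 152080) - 97701) = sqrt(sqrt(35*(-2066) + 152080) - 97701) = sqrt(sqrt(-72310 + 152080) - 97701) = sqrt(sqrt(79770) - 97701) = sqrt(-97701 + sqrt(79770))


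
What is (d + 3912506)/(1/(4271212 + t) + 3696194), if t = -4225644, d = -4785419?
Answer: -13258966528/56142722731 ≈ -0.23617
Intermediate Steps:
(d + 3912506)/(1/(4271212 + t) + 3696194) = (-4785419 + 3912506)/(1/(4271212 - 4225644) + 3696194) = -872913/(1/45568 + 3696194) = -872913/168428168193/45568 = -872913*45568/168428168193 = -13258966528/56142722731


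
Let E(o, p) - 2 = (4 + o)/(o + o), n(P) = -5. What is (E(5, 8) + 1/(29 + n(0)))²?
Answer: 124609/14400 ≈ 8.6534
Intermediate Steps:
E(o, p) = 2 + (4 + o)/(2*o) (E(o, p) = 2 + (4 + o)/(o + o) = 2 + (4 + o)/((2*o)) = 2 + (4 + o)*(1/(2*o)) = 2 + (4 + o)/(2*o))
(E(5, 8) + 1/(29 + n(0)))² = ((5/2 + 2/5) + 1/(29 - 5))² = ((5/2 + 2*(⅕)) + 1/24)² = ((5/2 + ⅖) + 1/24)² = (29/10 + 1/24)² = (353/120)² = 124609/14400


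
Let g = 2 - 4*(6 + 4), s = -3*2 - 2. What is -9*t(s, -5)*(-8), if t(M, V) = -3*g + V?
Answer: 7848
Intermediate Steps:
s = -8 (s = -6 - 2 = -8)
g = -38 (g = 2 - 4*10 = 2 - 1*40 = 2 - 40 = -38)
t(M, V) = 114 + V (t(M, V) = -3*(-38) + V = 114 + V)
-9*t(s, -5)*(-8) = -9*(114 - 5)*(-8) = -9*109*(-8) = -981*(-8) = 7848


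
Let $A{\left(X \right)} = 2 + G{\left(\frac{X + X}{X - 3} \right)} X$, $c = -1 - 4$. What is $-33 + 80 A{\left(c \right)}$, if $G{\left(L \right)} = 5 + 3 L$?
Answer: $-3373$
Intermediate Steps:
$c = -5$
$A{\left(X \right)} = 2 + X \left(5 + \frac{6 X}{-3 + X}\right)$ ($A{\left(X \right)} = 2 + \left(5 + 3 \frac{X + X}{X - 3}\right) X = 2 + \left(5 + 3 \frac{2 X}{-3 + X}\right) X = 2 + \left(5 + \frac{6 X}{-3 + X}\right) X = 2 + X \left(5 + \frac{6 X}{-3 + X}\right)$)
$-33 + 80 A{\left(c \right)} = -33 + 80 \frac{-6 - -65 + 11 \left(-5\right)^{2}}{-3 - 5} = -33 + 80 \frac{-6 + 65 + 11 \cdot 25}{-8} = -33 + 80 \left(- \frac{-6 + 65 + 275}{8}\right) = -33 + 80 \left(\left(- \frac{1}{8}\right) 334\right) = -33 + 80 \left(- \frac{167}{4}\right) = -33 - 3340 = -3373$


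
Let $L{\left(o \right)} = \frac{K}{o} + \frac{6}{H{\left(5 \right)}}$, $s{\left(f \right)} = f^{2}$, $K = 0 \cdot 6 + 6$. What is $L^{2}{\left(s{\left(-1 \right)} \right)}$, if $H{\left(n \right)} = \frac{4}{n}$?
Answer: $\frac{729}{4} \approx 182.25$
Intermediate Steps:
$K = 6$ ($K = 0 + 6 = 6$)
$L{\left(o \right)} = \frac{15}{2} + \frac{6}{o}$ ($L{\left(o \right)} = \frac{6}{o} + \frac{6}{4 \cdot \frac{1}{5}} = \frac{6}{o} + \frac{6}{\frac{4}{5}} = \frac{6}{o} + 6 \cdot \frac{5}{4} = \frac{6}{o} + \frac{15}{2} = \frac{15}{2} + \frac{6}{o}$)
$L^{2}{\left(s{\left(-1 \right)} \right)} = \left(\frac{15}{2} + \frac{6}{\left(-1\right)^{2}}\right)^{2} = \left(\frac{15}{2} + \frac{6}{1}\right)^{2} = \left(\frac{15}{2} + 6 \cdot 1\right)^{2} = \left(\frac{15}{2} + 6\right)^{2} = \left(\frac{27}{2}\right)^{2} = \frac{729}{4}$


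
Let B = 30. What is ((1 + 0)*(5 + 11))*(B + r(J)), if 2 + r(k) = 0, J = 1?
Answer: 448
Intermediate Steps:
r(k) = -2 (r(k) = -2 + 0 = -2)
((1 + 0)*(5 + 11))*(B + r(J)) = ((1 + 0)*(5 + 11))*(30 - 2) = (1*16)*28 = 16*28 = 448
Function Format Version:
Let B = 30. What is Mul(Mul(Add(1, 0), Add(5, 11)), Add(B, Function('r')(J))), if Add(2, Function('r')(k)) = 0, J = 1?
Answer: 448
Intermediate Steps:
Function('r')(k) = -2 (Function('r')(k) = Add(-2, 0) = -2)
Mul(Mul(Add(1, 0), Add(5, 11)), Add(B, Function('r')(J))) = Mul(Mul(Add(1, 0), Add(5, 11)), Add(30, -2)) = Mul(Mul(1, 16), 28) = Mul(16, 28) = 448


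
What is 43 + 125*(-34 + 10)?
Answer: -2957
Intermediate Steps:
43 + 125*(-34 + 10) = 43 + 125*(-24) = 43 - 3000 = -2957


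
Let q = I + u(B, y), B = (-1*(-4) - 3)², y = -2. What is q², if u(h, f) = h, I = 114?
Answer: 13225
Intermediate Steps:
B = 1 (B = (4 - 3)² = 1² = 1)
q = 115 (q = 114 + 1 = 115)
q² = 115² = 13225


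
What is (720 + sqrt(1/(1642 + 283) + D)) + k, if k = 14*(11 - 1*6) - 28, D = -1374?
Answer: 762 + I*sqrt(203661073)/385 ≈ 762.0 + 37.068*I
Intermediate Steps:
k = 42 (k = 14*(11 - 6) - 28 = 14*5 - 28 = 70 - 28 = 42)
(720 + sqrt(1/(1642 + 283) + D)) + k = (720 + sqrt(1/(1642 + 283) - 1374)) + 42 = (720 + sqrt(1/1925 - 1374)) + 42 = (720 + sqrt(-2644949/1925)) + 42 = (720 + I*sqrt(203661073)/385) + 42 = 762 + I*sqrt(203661073)/385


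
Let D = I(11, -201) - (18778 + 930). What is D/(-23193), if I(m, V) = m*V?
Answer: 21919/23193 ≈ 0.94507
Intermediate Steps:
I(m, V) = V*m
D = -21919 (D = -201*11 - (18778 + 930) = -2211 - 1*19708 = -2211 - 19708 = -21919)
D/(-23193) = -21919/(-23193) = -21919*(-1/23193) = 21919/23193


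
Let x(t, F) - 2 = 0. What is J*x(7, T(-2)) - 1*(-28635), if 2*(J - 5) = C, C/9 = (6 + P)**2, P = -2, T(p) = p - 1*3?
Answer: 28789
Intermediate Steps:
T(p) = -3 + p (T(p) = p - 3 = -3 + p)
x(t, F) = 2 (x(t, F) = 2 + 0 = 2)
C = 144 (C = 9*(6 - 2)**2 = 9*4**2 = 9*16 = 144)
J = 77 (J = 5 + (1/2)*144 = 5 + 72 = 77)
J*x(7, T(-2)) - 1*(-28635) = 77*2 - 1*(-28635) = 154 + 28635 = 28789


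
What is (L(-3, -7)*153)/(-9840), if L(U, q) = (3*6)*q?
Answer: 3213/1640 ≈ 1.9591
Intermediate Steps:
L(U, q) = 18*q
(L(-3, -7)*153)/(-9840) = ((18*(-7))*153)/(-9840) = -126*153*(-1/9840) = -19278*(-1/9840) = 3213/1640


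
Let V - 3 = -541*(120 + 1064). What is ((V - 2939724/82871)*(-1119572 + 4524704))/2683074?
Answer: -30127026215297070/37058170909 ≈ -8.1297e+5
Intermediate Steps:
V = -640541 (V = 3 - 541*(120 + 1064) = 3 - 541*1184 = 3 - 640544 = -640541)
((V - 2939724/82871)*(-1119572 + 4524704))/2683074 = ((-640541 - 2939724/82871)*(-1119572 + 4524704))/2683074 = ((-640541 - 2939724*1/82871)*3405132)*(1/2683074) = ((-640541 - 2939724/82871)*3405132)*(1/2683074) = -53085212935/82871*3405132*(1/2683074) = -180762157291782420/82871*1/2683074 = -30127026215297070/37058170909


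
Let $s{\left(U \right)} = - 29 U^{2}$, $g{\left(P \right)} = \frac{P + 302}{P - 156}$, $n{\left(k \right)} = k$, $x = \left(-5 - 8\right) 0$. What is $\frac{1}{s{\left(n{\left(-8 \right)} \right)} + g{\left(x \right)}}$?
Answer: $- \frac{78}{144919} \approx -0.00053823$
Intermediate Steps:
$x = 0$ ($x = \left(-13\right) 0 = 0$)
$g{\left(P \right)} = \frac{302 + P}{-156 + P}$
$\frac{1}{s{\left(n{\left(-8 \right)} \right)} + g{\left(x \right)}} = \frac{1}{- 29 \left(-8\right)^{2} + \frac{302 + 0}{-156 + 0}} = \frac{1}{\left(-29\right) 64 + \frac{1}{-156} \cdot 302} = \frac{1}{-1856 - \frac{151}{78}} = \frac{1}{- \frac{144919}{78}} = - \frac{78}{144919}$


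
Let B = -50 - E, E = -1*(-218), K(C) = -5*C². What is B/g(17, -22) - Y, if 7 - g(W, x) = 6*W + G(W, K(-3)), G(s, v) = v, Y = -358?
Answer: 9084/25 ≈ 363.36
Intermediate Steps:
E = 218
B = -268 (B = -50 - 1*218 = -50 - 218 = -268)
g(W, x) = 52 - 6*W (g(W, x) = 7 - (6*W - 5*(-3)²) = 7 - (6*W - 5*9) = 7 - (6*W - 45) = 7 - (-45 + 6*W) = 7 + (45 - 6*W) = 52 - 6*W)
B/g(17, -22) - Y = -268/(52 - 6*17) - 1*(-358) = -268/(52 - 102) + 358 = -268/(-50) + 358 = -268*(-1/50) + 358 = 134/25 + 358 = 9084/25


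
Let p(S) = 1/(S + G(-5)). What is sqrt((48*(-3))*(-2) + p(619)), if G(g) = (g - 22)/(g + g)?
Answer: sqrt(11131575802)/6217 ≈ 16.971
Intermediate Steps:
G(g) = (-22 + g)/(2*g) (G(g) = (-22 + g)/((2*g)) = (-22 + g)*(1/(2*g)) = (-22 + g)/(2*g))
p(S) = 1/(27/10 + S) (p(S) = 1/(S + (1/2)*(-22 - 5)/(-5)) = 1/(S + (1/2)*(-1/5)*(-27)) = 1/(S + 27/10) = 1/(27/10 + S))
sqrt((48*(-3))*(-2) + p(619)) = sqrt((48*(-3))*(-2) + 10/(27 + 10*619)) = sqrt(-144*(-2) + 10/(27 + 6190)) = sqrt(288 + 10/6217) = sqrt(1790506/6217) = sqrt(11131575802)/6217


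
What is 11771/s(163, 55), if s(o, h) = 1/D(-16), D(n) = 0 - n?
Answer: 188336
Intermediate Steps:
D(n) = -n
s(o, h) = 1/16 (s(o, h) = 1/(-1*(-16)) = 1/16)
11771/s(163, 55) = 11771/(1/16) = 11771*16 = 188336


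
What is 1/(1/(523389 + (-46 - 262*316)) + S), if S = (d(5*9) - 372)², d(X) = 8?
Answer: 440551/58371245297 ≈ 7.5474e-6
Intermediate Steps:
S = 132496 (S = (8 - 372)² = (-364)² = 132496)
1/(1/(523389 + (-46 - 262*316)) + S) = 1/(1/(523389 + (-46 - 262*316)) + 132496) = 1/(1/(523389 + (-46 - 82792)) + 132496) = 1/(1/(523389 - 82838) + 132496) = 1/(1/440551 + 132496) = 1/(58371245297/440551) = 440551/58371245297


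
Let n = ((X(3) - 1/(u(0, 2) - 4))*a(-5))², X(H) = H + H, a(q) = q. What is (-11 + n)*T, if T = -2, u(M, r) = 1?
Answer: -17852/9 ≈ -1983.6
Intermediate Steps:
X(H) = 2*H
n = 9025/9 (n = ((2*3 - 1/(1 - 4))*(-5))² = ((6 - 1/(-3))*(-5))² = ((6 - 1*(-⅓))*(-5))² = ((6 + ⅓)*(-5))² = ((19/3)*(-5))² = (-95/3)² = 9025/9 ≈ 1002.8)
(-11 + n)*T = (-11 + 9025/9)*(-2) = (8926/9)*(-2) = -17852/9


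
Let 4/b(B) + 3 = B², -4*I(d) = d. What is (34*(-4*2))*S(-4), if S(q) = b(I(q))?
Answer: 544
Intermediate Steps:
I(d) = -d/4
b(B) = 4/(-3 + B²)
S(q) = 4/(-3 + q²/16) (S(q) = 4/(-3 + (-q/4)²) = 4/(-3 + q²/16))
(34*(-4*2))*S(-4) = (34*(-4*2))*(64/(-48 + (-4)²)) = (34*(-8))*(64/(-48 + 16)) = -17408/(-32) = -17408*(-1)/32 = -272*(-2) = 544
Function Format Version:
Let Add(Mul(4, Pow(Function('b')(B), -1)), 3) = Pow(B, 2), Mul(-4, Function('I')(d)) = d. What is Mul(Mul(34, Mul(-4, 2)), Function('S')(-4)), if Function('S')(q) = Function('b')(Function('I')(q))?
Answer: 544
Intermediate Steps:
Function('I')(d) = Mul(Rational(-1, 4), d)
Function('b')(B) = Mul(4, Pow(Add(-3, Pow(B, 2)), -1))
Function('S')(q) = Mul(4, Pow(Add(-3, Mul(Rational(1, 16), Pow(q, 2))), -1)) (Function('S')(q) = Mul(4, Pow(Add(-3, Pow(Mul(Rational(-1, 4), q), 2)), -1)) = Mul(4, Pow(Add(-3, Mul(Rational(1, 16), Pow(q, 2))), -1)))
Mul(Mul(34, Mul(-4, 2)), Function('S')(-4)) = Mul(Mul(34, Mul(-4, 2)), Mul(64, Pow(Add(-48, Pow(-4, 2)), -1))) = Mul(Mul(34, -8), Mul(64, Pow(Add(-48, 16), -1))) = Mul(-272, Mul(64, Pow(-32, -1))) = Mul(-272, Mul(64, Rational(-1, 32))) = Mul(-272, -2) = 544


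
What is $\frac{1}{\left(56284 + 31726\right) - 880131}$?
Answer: $- \frac{1}{792121} \approx -1.2624 \cdot 10^{-6}$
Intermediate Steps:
$\frac{1}{\left(56284 + 31726\right) - 880131} = \frac{1}{88010 - 880131} = \frac{1}{-792121} = - \frac{1}{792121}$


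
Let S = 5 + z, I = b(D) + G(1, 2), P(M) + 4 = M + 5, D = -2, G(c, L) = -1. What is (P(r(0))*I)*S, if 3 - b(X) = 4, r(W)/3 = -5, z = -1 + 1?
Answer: 140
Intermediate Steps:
z = 0
r(W) = -15 (r(W) = 3*(-5) = -15)
P(M) = 1 + M (P(M) = -4 + (M + 5) = -4 + (5 + M) = 1 + M)
b(X) = -1 (b(X) = 3 - 1*4 = 3 - 4 = -1)
I = -2 (I = -1 - 1 = -2)
S = 5 (S = 5 + 0 = 5)
(P(r(0))*I)*S = ((1 - 15)*(-2))*5 = -14*(-2)*5 = 28*5 = 140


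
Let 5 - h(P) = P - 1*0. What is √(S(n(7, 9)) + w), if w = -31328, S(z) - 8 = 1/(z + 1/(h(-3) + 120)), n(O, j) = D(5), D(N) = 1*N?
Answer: 2*I*√3217177718/641 ≈ 176.97*I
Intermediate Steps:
D(N) = N
h(P) = 5 - P (h(P) = 5 - (P - 1*0) = 5 - (P + 0) = 5 - P)
n(O, j) = 5
S(z) = 8 + 1/(1/128 + z) (S(z) = 8 + 1/(z + 1/((5 - 1*(-3)) + 120)) = 8 + 1/(z + 1/((5 + 3) + 120)) = 8 + 1/(z + 1/(8 + 120)) = 8 + 1/(z + 1/128) = 8 + 1/(1/128 + z))
√(S(n(7, 9)) + w) = √(8*(17 + 128*5)/(1 + 128*5) - 31328) = √(8*(17 + 640)/(1 + 640) - 31328) = √(8*657/641 - 31328) = √(8*(1/641)*657 - 31328) = √(5256/641 - 31328) = √(-20075992/641) = 2*I*√3217177718/641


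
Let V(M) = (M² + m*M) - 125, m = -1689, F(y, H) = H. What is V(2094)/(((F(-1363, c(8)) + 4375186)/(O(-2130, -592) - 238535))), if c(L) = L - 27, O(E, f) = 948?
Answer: -201460708715/4375167 ≈ -46046.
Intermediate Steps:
c(L) = -27 + L
V(M) = -125 + M² - 1689*M (V(M) = (M² - 1689*M) - 125 = -125 + M² - 1689*M)
V(2094)/(((F(-1363, c(8)) + 4375186)/(O(-2130, -592) - 238535))) = (-125 + 2094² - 1689*2094)/((((-27 + 8) + 4375186)/(948 - 238535))) = (-125 + 4384836 - 3536766)/(((-19 + 4375186)/(-237587))) = 847945/((4375167*(-1/237587))) = 847945/(-4375167/237587) = 847945*(-237587/4375167) = -201460708715/4375167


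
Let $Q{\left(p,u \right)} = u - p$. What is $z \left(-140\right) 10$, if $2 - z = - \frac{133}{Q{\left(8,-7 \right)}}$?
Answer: $\frac{28840}{3} \approx 9613.3$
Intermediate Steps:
$z = - \frac{103}{15}$ ($z = 2 - - \frac{133}{-7 - 8} = 2 - - \frac{133}{-15} = 2 - \left(-133\right) \left(- \frac{1}{15}\right) = 2 - \frac{133}{15} = - \frac{103}{15} \approx -6.8667$)
$z \left(-140\right) 10 = \left(- \frac{103}{15}\right) \left(-140\right) 10 = \frac{2884}{3} \cdot 10 = \frac{28840}{3}$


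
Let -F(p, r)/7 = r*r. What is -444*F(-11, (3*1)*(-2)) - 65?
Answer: 111823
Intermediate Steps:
F(p, r) = -7*r**2 (F(p, r) = -7*r*r = -7*r**2)
-444*F(-11, (3*1)*(-2)) - 65 = -(-3108)*((3*1)*(-2))**2 - 65 = -(-3108)*(3*(-2))**2 - 65 = -(-3108)*(-6)**2 - 65 = -(-3108)*36 - 65 = -444*(-252) - 65 = 111888 - 65 = 111823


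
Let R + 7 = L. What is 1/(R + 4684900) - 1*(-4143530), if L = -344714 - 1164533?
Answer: 13158384470381/3175646 ≈ 4.1435e+6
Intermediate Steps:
L = -1509247
R = -1509254 (R = -7 - 1509247 = -1509254)
1/(R + 4684900) - 1*(-4143530) = 1/(-1509254 + 4684900) - 1*(-4143530) = 1/3175646 + 4143530 = 13158384470381/3175646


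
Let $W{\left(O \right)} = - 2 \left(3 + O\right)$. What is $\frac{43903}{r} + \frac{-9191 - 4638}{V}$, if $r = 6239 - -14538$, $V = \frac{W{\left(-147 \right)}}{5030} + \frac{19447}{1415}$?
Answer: $- \frac{204070985486606}{204084014761} \approx -999.94$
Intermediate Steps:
$W{\left(O \right)} = -6 - 2 O$
$V = \frac{9822593}{711745}$ ($V = \frac{-6 - -294}{5030} + \frac{19447}{1415} = \left(-6 + 294\right) \frac{1}{5030} + 19447 \cdot \frac{1}{1415} = 288 \cdot \frac{1}{5030} + \frac{19447}{1415} = \frac{144}{2515} + \frac{19447}{1415} = \frac{9822593}{711745} \approx 13.801$)
$r = 20777$ ($r = 6239 + 14538 = 20777$)
$\frac{43903}{r} + \frac{-9191 - 4638}{V} = \frac{43903}{20777} + \frac{-9191 - 4638}{\frac{9822593}{711745}} = 43903 \cdot \frac{1}{20777} + \left(-9191 - 4638\right) \frac{711745}{9822593} = \frac{43903}{20777} - \frac{9842721605}{9822593} = - \frac{204070985486606}{204084014761}$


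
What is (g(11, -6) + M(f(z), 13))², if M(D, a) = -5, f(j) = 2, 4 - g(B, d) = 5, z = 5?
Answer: 36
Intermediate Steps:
g(B, d) = -1 (g(B, d) = 4 - 1*5 = 4 - 5 = -1)
(g(11, -6) + M(f(z), 13))² = (-1 - 5)² = (-6)² = 36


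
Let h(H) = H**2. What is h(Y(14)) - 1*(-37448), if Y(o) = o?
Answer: 37644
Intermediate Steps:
h(Y(14)) - 1*(-37448) = 14**2 - 1*(-37448) = 196 + 37448 = 37644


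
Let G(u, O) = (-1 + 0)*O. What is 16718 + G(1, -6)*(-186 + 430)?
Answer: 18182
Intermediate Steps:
G(u, O) = -O
16718 + G(1, -6)*(-186 + 430) = 16718 + (-1*(-6))*(-186 + 430) = 16718 + 6*244 = 16718 + 1464 = 18182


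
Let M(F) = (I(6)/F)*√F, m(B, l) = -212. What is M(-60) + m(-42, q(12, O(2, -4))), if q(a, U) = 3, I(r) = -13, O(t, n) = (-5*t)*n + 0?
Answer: -212 + 13*I*√15/30 ≈ -212.0 + 1.6783*I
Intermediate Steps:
O(t, n) = -5*n*t (O(t, n) = -5*n*t + 0 = -5*n*t)
M(F) = -13/√F (M(F) = (-13/F)*√F = -13/√F)
M(-60) + m(-42, q(12, O(2, -4))) = -(-13)*I*√15/30 - 212 = 13*I*√15/30 - 212 = -212 + 13*I*√15/30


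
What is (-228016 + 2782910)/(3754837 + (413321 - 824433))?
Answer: 2554894/3343725 ≈ 0.76409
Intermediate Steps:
(-228016 + 2782910)/(3754837 + (413321 - 824433)) = 2554894/(3754837 - 411112) = 2554894/3343725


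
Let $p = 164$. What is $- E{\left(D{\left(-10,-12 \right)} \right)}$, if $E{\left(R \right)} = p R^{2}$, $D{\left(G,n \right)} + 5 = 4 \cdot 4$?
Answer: $-19844$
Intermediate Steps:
$D{\left(G,n \right)} = 11$ ($D{\left(G,n \right)} = -5 + 4 \cdot 4 = -5 + 16 = 11$)
$E{\left(R \right)} = 164 R^{2}$
$- E{\left(D{\left(-10,-12 \right)} \right)} = - 164 \cdot 11^{2} = - 164 \cdot 121 = \left(-1\right) 19844 = -19844$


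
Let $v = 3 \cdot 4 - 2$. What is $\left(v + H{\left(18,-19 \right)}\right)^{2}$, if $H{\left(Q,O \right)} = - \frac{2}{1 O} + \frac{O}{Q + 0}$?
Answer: $\frac{9579025}{116964} \approx 81.897$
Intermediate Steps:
$H{\left(Q,O \right)} = - \frac{2}{O} + \frac{O}{Q}$
$v = 10$ ($v = 12 - 2 = 10$)
$\left(v + H{\left(18,-19 \right)}\right)^{2} = \left(10 - \left(- \frac{2}{19} + \frac{19}{18}\right)\right)^{2} = \left(10 - \frac{325}{342}\right)^{2} = \left(\frac{3095}{342}\right)^{2} = \frac{9579025}{116964}$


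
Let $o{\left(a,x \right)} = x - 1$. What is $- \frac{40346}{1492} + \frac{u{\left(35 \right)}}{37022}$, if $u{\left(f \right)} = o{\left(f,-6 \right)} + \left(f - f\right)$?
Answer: $- \frac{186712507}{6904603} \approx -27.042$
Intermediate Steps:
$o{\left(a,x \right)} = -1 + x$
$u{\left(f \right)} = -7$ ($u{\left(f \right)} = \left(-1 - 6\right) + \left(f - f\right) = -7 + 0 = -7$)
$- \frac{40346}{1492} + \frac{u{\left(35 \right)}}{37022} = - \frac{40346}{1492} - \frac{7}{37022} = \left(-40346\right) \frac{1}{1492} - \frac{7}{37022} = - \frac{20173}{746} - \frac{7}{37022} = - \frac{186712507}{6904603}$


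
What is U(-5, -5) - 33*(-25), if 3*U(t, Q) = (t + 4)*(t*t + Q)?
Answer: 2455/3 ≈ 818.33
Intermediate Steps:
U(t, Q) = (4 + t)*(Q + t²)/3 (U(t, Q) = ((t + 4)*(t*t + Q))/3 = ((4 + t)*(t² + Q))/3 = ((4 + t)*(Q + t²))/3 = (4 + t)*(Q + t²)/3)
U(-5, -5) - 33*(-25) = ((⅓)*(-5)³ + (4/3)*(-5) + (4/3)*(-5)² + (⅓)*(-5)*(-5)) - 33*(-25) = ((⅓)*(-125) - 20/3 + (4/3)*25 + 25/3) + 825 = (-125/3 - 20/3 + 100/3 + 25/3) + 825 = -20/3 + 825 = 2455/3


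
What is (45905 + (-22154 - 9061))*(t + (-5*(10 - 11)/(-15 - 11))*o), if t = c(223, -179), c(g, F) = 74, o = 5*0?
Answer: 1087060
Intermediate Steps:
o = 0
t = 74
(45905 + (-22154 - 9061))*(t + (-5*(10 - 11)/(-15 - 11))*o) = (45905 + (-22154 - 9061))*(74 - 5*(10 - 11)/(-15 - 11)*0) = (45905 - 31215)*(74 - (-5)/(-26)*0) = 14690*(74 - (-5)*(-1)/26*0) = 14690*(74 - 5*1/26*0) = 14690*(74 - 5/26*0) = 14690*(74 + 0) = 14690*74 = 1087060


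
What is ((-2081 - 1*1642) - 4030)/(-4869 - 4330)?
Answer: 7753/9199 ≈ 0.84281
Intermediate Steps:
((-2081 - 1*1642) - 4030)/(-4869 - 4330) = ((-2081 - 1642) - 4030)/(-9199) = (-3723 - 4030)*(-1/9199) = -7753*(-1/9199) = 7753/9199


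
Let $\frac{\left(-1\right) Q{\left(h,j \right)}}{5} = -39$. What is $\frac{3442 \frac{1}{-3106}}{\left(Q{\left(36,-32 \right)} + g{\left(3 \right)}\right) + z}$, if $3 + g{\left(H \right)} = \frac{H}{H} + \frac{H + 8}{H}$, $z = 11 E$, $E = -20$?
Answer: $\frac{5163}{108710} \approx 0.047493$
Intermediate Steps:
$Q{\left(h,j \right)} = 195$ ($Q{\left(h,j \right)} = \left(-5\right) \left(-39\right) = 195$)
$z = -220$ ($z = 11 \left(-20\right) = -220$)
$g{\left(H \right)} = -2 + \frac{8 + H}{H}$ ($g{\left(H \right)} = -3 + \left(\frac{H}{H} + \frac{H + 8}{H}\right) = -3 + \left(1 + \frac{8 + H}{H}\right) = -2 + \frac{8 + H}{H}$)
$\frac{3442 \frac{1}{-3106}}{\left(Q{\left(36,-32 \right)} + g{\left(3 \right)}\right) + z} = \frac{3442 \frac{1}{-3106}}{\left(195 + \frac{8 - 3}{3}\right) - 220} = \frac{3442 \left(- \frac{1}{3106}\right)}{\left(195 + \frac{8 - 3}{3}\right) - 220} = - \frac{1721}{1553 \left(\left(195 + \frac{1}{3} \cdot 5\right) - 220\right)} = - \frac{1721}{1553 \left(\left(195 + \frac{5}{3}\right) - 220\right)} = - \frac{1721}{1553 \left(\frac{590}{3} - 220\right)} = - \frac{1721}{1553 \left(- \frac{70}{3}\right)} = \left(- \frac{1721}{1553}\right) \left(- \frac{3}{70}\right) = \frac{5163}{108710}$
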